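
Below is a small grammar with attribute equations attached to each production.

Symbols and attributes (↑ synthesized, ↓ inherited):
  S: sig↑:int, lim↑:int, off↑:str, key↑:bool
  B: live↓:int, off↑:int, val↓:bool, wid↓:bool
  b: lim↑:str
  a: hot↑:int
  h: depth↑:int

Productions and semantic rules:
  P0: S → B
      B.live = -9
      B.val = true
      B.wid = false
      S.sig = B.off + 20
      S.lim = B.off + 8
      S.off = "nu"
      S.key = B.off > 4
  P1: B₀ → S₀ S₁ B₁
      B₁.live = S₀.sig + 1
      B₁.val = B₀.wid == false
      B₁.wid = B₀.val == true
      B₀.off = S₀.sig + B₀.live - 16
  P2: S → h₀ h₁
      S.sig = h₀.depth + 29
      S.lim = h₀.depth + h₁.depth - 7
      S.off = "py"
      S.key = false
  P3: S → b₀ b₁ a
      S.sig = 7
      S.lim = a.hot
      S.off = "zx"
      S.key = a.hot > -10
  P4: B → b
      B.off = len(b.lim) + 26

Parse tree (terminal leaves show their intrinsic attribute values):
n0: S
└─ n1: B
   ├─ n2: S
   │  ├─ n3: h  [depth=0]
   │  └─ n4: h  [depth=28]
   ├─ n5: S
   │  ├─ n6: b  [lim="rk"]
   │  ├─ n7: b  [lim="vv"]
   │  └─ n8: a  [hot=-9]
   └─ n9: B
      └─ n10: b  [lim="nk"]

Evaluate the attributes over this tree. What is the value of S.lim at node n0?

12

1. n1.live = -9  [-9]
2. n1.val = true  [true]
3. n1.wid = false  [false]
4. n3.depth = 0  [terminal]
5. n4.depth = 28  [terminal]
6. n2.sig = 29  [h₀.depth + 29]
7. n2.lim = 21  [h₀.depth + h₁.depth - 7]
8. n2.off = "py"  ["py"]
9. n2.key = false  [false]
10. n6.lim = "rk"  [terminal]
11. n7.lim = "vv"  [terminal]
12. n8.hot = -9  [terminal]
13. n5.sig = 7  [7]
14. n5.lim = -9  [a.hot]
15. n5.off = "zx"  ["zx"]
16. n5.key = true  [a.hot > -10]
17. n9.live = 30  [S₀.sig + 1]
18. n9.val = true  [B₀.wid == false]
19. n9.wid = true  [B₀.val == true]
20. n10.lim = "nk"  [terminal]
21. n9.off = 28  [len(b.lim) + 26]
22. n1.off = 4  [S₀.sig + B₀.live - 16]
23. n0.sig = 24  [B.off + 20]
24. n0.lim = 12  [B.off + 8]
25. n0.off = "nu"  ["nu"]
26. n0.key = false  [B.off > 4]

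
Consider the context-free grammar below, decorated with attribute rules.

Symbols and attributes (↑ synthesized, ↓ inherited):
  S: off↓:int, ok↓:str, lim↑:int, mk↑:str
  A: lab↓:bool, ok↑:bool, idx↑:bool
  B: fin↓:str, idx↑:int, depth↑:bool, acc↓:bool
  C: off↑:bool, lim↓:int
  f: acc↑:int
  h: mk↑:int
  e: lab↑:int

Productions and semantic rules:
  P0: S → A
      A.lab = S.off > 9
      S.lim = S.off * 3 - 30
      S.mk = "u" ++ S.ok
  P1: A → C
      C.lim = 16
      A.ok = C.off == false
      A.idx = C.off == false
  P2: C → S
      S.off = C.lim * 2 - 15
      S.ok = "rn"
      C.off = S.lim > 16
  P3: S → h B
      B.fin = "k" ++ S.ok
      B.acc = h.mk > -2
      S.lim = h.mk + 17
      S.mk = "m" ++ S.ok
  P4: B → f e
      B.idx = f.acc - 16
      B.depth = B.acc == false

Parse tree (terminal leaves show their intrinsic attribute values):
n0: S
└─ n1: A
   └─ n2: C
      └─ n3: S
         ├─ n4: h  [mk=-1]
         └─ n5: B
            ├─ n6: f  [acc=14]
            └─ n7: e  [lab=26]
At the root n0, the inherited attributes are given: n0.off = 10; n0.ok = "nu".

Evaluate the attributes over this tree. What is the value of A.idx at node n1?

true

1. n0.off = 10  [given at root]
2. n0.ok = "nu"  [given at root]
3. n1.lab = true  [S.off > 9]
4. n2.lim = 16  [16]
5. n3.off = 17  [C.lim * 2 - 15]
6. n3.ok = "rn"  ["rn"]
7. n4.mk = -1  [terminal]
8. n5.fin = "krn"  ["k" ++ S.ok]
9. n5.acc = true  [h.mk > -2]
10. n6.acc = 14  [terminal]
11. n7.lab = 26  [terminal]
12. n5.idx = -2  [f.acc - 16]
13. n5.depth = false  [B.acc == false]
14. n3.lim = 16  [h.mk + 17]
15. n3.mk = "mrn"  ["m" ++ S.ok]
16. n2.off = false  [S.lim > 16]
17. n1.ok = true  [C.off == false]
18. n1.idx = true  [C.off == false]
19. n0.lim = 0  [S.off * 3 - 30]
20. n0.mk = "unu"  ["u" ++ S.ok]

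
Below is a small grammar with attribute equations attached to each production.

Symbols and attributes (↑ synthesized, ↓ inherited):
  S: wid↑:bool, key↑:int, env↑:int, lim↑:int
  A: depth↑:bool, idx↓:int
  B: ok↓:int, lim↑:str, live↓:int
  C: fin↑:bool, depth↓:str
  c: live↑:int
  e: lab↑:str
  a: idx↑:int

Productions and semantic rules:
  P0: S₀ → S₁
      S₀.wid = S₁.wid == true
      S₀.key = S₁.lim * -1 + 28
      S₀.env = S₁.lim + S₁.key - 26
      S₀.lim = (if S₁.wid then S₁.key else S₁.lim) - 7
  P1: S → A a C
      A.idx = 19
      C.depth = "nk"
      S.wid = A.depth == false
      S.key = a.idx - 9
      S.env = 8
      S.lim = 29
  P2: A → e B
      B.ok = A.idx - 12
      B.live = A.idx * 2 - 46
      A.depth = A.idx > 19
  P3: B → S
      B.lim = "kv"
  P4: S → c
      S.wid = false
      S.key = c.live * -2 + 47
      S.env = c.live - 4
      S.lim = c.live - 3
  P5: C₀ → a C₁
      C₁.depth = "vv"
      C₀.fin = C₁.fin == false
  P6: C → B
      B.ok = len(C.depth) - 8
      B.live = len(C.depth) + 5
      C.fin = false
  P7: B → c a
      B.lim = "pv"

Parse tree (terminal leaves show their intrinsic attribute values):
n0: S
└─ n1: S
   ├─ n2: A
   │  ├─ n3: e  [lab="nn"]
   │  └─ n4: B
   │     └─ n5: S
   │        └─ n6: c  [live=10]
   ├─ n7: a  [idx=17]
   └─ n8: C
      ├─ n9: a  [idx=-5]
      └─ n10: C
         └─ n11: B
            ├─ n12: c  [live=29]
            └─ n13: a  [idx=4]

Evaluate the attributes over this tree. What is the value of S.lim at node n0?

1

1. n2.idx = 19  [19]
2. n3.lab = "nn"  [terminal]
3. n4.ok = 7  [A.idx - 12]
4. n4.live = -8  [A.idx * 2 - 46]
5. n6.live = 10  [terminal]
6. n5.wid = false  [false]
7. n5.key = 27  [c.live * -2 + 47]
8. n5.env = 6  [c.live - 4]
9. n5.lim = 7  [c.live - 3]
10. n4.lim = "kv"  ["kv"]
11. n2.depth = false  [A.idx > 19]
12. n7.idx = 17  [terminal]
13. n8.depth = "nk"  ["nk"]
14. n9.idx = -5  [terminal]
15. n10.depth = "vv"  ["vv"]
16. n11.ok = -6  [len(C.depth) - 8]
17. n11.live = 7  [len(C.depth) + 5]
18. n12.live = 29  [terminal]
19. n13.idx = 4  [terminal]
20. n11.lim = "pv"  ["pv"]
21. n10.fin = false  [false]
22. n8.fin = true  [C₁.fin == false]
23. n1.wid = true  [A.depth == false]
24. n1.key = 8  [a.idx - 9]
25. n1.env = 8  [8]
26. n1.lim = 29  [29]
27. n0.wid = true  [S₁.wid == true]
28. n0.key = -1  [S₁.lim * -1 + 28]
29. n0.env = 11  [S₁.lim + S₁.key - 26]
30. n0.lim = 1  [(if S₁.wid then S₁.key else S₁.lim) - 7]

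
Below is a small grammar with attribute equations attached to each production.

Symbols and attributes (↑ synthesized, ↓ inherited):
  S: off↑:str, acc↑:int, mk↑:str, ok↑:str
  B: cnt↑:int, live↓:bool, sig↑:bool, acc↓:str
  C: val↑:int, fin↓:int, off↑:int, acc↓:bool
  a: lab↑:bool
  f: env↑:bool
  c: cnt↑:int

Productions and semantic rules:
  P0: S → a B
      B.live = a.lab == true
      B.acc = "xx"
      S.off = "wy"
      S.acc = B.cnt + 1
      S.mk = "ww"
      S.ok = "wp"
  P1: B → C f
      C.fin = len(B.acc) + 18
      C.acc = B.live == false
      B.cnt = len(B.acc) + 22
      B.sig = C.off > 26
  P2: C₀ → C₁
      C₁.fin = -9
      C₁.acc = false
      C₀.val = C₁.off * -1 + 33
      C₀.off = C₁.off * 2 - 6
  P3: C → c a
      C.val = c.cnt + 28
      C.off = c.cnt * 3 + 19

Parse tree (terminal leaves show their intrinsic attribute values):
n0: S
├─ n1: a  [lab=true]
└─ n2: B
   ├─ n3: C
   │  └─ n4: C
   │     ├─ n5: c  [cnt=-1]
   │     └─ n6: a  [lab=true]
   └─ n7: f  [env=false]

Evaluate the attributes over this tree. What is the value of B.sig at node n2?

false

1. n1.lab = true  [terminal]
2. n2.live = true  [a.lab == true]
3. n2.acc = "xx"  ["xx"]
4. n3.fin = 20  [len(B.acc) + 18]
5. n3.acc = false  [B.live == false]
6. n4.fin = -9  [-9]
7. n4.acc = false  [false]
8. n5.cnt = -1  [terminal]
9. n6.lab = true  [terminal]
10. n4.val = 27  [c.cnt + 28]
11. n4.off = 16  [c.cnt * 3 + 19]
12. n3.val = 17  [C₁.off * -1 + 33]
13. n3.off = 26  [C₁.off * 2 - 6]
14. n7.env = false  [terminal]
15. n2.cnt = 24  [len(B.acc) + 22]
16. n2.sig = false  [C.off > 26]
17. n0.off = "wy"  ["wy"]
18. n0.acc = 25  [B.cnt + 1]
19. n0.mk = "ww"  ["ww"]
20. n0.ok = "wp"  ["wp"]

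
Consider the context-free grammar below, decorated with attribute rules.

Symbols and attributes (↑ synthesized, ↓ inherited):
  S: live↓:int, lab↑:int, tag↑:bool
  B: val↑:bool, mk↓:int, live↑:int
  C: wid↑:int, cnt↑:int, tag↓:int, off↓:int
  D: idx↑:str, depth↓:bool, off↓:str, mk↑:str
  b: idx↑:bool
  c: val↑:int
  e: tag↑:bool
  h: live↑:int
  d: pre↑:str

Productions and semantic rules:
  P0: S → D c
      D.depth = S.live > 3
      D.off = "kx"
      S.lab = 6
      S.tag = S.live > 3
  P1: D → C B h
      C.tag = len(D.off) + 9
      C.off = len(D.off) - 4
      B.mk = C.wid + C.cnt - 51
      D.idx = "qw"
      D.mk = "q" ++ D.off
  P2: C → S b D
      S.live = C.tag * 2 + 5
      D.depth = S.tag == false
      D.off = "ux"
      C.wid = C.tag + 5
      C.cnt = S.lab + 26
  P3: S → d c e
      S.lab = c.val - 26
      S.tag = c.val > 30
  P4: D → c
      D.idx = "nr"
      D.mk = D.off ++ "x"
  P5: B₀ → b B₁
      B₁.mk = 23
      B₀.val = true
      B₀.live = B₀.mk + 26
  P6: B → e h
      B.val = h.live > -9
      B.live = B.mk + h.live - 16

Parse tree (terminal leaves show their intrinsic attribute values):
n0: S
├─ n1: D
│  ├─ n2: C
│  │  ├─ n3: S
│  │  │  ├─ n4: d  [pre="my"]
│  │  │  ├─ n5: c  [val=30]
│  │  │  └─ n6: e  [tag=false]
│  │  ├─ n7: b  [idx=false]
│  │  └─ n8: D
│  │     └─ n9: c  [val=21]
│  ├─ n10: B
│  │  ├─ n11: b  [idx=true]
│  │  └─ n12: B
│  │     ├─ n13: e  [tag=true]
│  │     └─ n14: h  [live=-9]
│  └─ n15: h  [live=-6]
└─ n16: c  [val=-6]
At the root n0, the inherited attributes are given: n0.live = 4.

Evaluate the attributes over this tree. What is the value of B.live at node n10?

1. n0.live = 4  [given at root]
2. n1.depth = true  [S.live > 3]
3. n1.off = "kx"  ["kx"]
4. n2.tag = 11  [len(D.off) + 9]
5. n2.off = -2  [len(D.off) - 4]
6. n3.live = 27  [C.tag * 2 + 5]
7. n4.pre = "my"  [terminal]
8. n5.val = 30  [terminal]
9. n6.tag = false  [terminal]
10. n3.lab = 4  [c.val - 26]
11. n3.tag = false  [c.val > 30]
12. n7.idx = false  [terminal]
13. n8.depth = true  [S.tag == false]
14. n8.off = "ux"  ["ux"]
15. n9.val = 21  [terminal]
16. n8.idx = "nr"  ["nr"]
17. n8.mk = "uxx"  [D.off ++ "x"]
18. n2.wid = 16  [C.tag + 5]
19. n2.cnt = 30  [S.lab + 26]
20. n10.mk = -5  [C.wid + C.cnt - 51]
21. n11.idx = true  [terminal]
22. n12.mk = 23  [23]
23. n13.tag = true  [terminal]
24. n14.live = -9  [terminal]
25. n12.val = false  [h.live > -9]
26. n12.live = -2  [B.mk + h.live - 16]
27. n10.val = true  [true]
28. n10.live = 21  [B₀.mk + 26]
29. n15.live = -6  [terminal]
30. n1.idx = "qw"  ["qw"]
31. n1.mk = "qkx"  ["q" ++ D.off]
32. n16.val = -6  [terminal]
33. n0.lab = 6  [6]
34. n0.tag = true  [S.live > 3]

21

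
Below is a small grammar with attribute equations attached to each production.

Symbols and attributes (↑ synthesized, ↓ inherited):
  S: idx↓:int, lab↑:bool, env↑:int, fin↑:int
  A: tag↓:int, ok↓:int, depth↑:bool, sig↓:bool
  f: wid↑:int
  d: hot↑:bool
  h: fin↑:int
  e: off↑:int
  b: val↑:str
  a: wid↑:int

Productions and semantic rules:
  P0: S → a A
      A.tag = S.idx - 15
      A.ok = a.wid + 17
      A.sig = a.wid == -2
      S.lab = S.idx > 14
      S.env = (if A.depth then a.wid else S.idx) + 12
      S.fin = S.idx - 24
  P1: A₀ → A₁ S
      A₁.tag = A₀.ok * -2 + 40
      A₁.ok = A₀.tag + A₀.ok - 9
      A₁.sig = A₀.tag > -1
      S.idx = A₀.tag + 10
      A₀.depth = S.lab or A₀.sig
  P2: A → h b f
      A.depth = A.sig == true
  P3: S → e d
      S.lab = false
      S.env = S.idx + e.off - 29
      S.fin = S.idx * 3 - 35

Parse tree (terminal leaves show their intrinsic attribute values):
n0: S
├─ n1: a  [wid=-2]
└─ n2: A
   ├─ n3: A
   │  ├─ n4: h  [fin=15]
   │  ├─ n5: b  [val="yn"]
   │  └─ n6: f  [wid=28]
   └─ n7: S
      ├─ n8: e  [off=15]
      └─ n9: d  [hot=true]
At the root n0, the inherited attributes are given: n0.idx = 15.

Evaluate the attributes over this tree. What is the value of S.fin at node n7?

1. n0.idx = 15  [given at root]
2. n1.wid = -2  [terminal]
3. n2.tag = 0  [S.idx - 15]
4. n2.ok = 15  [a.wid + 17]
5. n2.sig = true  [a.wid == -2]
6. n3.tag = 10  [A₀.ok * -2 + 40]
7. n3.ok = 6  [A₀.tag + A₀.ok - 9]
8. n3.sig = true  [A₀.tag > -1]
9. n4.fin = 15  [terminal]
10. n5.val = "yn"  [terminal]
11. n6.wid = 28  [terminal]
12. n3.depth = true  [A.sig == true]
13. n7.idx = 10  [A₀.tag + 10]
14. n8.off = 15  [terminal]
15. n9.hot = true  [terminal]
16. n7.lab = false  [false]
17. n7.env = -4  [S.idx + e.off - 29]
18. n7.fin = -5  [S.idx * 3 - 35]
19. n2.depth = true  [S.lab or A₀.sig]
20. n0.lab = true  [S.idx > 14]
21. n0.env = 10  [(if A.depth then a.wid else S.idx) + 12]
22. n0.fin = -9  [S.idx - 24]

-5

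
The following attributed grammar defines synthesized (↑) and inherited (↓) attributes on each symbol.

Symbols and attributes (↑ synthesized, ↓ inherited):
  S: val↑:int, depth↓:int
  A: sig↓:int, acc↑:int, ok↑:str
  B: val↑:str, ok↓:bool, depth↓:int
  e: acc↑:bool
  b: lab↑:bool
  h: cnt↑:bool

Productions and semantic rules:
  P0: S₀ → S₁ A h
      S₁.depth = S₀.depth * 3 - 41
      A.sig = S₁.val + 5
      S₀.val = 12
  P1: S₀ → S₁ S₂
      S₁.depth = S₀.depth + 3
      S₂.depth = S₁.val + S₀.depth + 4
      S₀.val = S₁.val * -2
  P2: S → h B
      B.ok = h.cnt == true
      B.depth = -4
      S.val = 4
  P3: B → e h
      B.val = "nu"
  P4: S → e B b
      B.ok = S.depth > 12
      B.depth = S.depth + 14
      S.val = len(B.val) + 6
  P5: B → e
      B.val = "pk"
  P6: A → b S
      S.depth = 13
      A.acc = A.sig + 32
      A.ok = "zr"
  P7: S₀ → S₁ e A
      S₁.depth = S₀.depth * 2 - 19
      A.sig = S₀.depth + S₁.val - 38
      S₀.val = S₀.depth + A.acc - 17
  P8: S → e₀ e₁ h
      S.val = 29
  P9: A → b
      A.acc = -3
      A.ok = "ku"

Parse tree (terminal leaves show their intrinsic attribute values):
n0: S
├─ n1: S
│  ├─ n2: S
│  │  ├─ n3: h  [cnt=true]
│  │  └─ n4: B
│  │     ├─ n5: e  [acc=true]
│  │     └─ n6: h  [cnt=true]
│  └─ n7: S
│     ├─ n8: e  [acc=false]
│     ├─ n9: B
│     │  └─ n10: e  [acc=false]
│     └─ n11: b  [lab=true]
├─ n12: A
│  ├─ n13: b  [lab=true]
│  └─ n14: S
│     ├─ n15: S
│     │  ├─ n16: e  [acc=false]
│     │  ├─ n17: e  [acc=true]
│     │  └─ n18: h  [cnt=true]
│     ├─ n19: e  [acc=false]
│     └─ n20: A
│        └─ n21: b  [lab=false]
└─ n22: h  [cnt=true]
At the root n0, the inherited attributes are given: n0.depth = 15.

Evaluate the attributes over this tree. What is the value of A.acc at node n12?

1. n0.depth = 15  [given at root]
2. n1.depth = 4  [S₀.depth * 3 - 41]
3. n2.depth = 7  [S₀.depth + 3]
4. n3.cnt = true  [terminal]
5. n4.ok = true  [h.cnt == true]
6. n4.depth = -4  [-4]
7. n5.acc = true  [terminal]
8. n6.cnt = true  [terminal]
9. n4.val = "nu"  ["nu"]
10. n2.val = 4  [4]
11. n7.depth = 12  [S₁.val + S₀.depth + 4]
12. n8.acc = false  [terminal]
13. n9.ok = false  [S.depth > 12]
14. n9.depth = 26  [S.depth + 14]
15. n10.acc = false  [terminal]
16. n9.val = "pk"  ["pk"]
17. n11.lab = true  [terminal]
18. n7.val = 8  [len(B.val) + 6]
19. n1.val = -8  [S₁.val * -2]
20. n12.sig = -3  [S₁.val + 5]
21. n13.lab = true  [terminal]
22. n14.depth = 13  [13]
23. n15.depth = 7  [S₀.depth * 2 - 19]
24. n16.acc = false  [terminal]
25. n17.acc = true  [terminal]
26. n18.cnt = true  [terminal]
27. n15.val = 29  [29]
28. n19.acc = false  [terminal]
29. n20.sig = 4  [S₀.depth + S₁.val - 38]
30. n21.lab = false  [terminal]
31. n20.acc = -3  [-3]
32. n20.ok = "ku"  ["ku"]
33. n14.val = -7  [S₀.depth + A.acc - 17]
34. n12.acc = 29  [A.sig + 32]
35. n12.ok = "zr"  ["zr"]
36. n22.cnt = true  [terminal]
37. n0.val = 12  [12]

29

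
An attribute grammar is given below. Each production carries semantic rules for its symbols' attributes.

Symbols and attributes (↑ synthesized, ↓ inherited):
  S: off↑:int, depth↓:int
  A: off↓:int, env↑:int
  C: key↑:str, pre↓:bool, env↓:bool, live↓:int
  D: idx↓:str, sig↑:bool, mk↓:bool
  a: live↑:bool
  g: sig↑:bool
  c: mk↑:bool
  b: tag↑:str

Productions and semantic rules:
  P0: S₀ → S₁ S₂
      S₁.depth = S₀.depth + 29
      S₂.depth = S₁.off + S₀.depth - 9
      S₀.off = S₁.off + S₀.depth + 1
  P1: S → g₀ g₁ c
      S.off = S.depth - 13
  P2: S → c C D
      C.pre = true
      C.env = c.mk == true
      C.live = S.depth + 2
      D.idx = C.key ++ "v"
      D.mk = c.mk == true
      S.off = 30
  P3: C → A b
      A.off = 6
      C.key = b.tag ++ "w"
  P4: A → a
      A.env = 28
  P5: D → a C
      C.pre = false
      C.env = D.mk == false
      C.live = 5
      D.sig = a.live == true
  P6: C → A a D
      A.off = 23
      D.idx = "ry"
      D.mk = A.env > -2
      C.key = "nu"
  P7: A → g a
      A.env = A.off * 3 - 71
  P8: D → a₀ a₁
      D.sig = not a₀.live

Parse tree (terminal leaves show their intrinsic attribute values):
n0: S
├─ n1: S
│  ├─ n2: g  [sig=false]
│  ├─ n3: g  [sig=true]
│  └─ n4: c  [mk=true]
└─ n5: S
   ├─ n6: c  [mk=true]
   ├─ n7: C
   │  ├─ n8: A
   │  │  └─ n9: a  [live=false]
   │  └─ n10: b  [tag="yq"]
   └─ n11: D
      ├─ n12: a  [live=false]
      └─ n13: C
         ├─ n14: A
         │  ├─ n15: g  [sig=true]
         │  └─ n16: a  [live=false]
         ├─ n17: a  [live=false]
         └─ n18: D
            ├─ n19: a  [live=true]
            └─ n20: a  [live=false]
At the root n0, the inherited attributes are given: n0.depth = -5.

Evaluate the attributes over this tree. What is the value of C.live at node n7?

1. n0.depth = -5  [given at root]
2. n1.depth = 24  [S₀.depth + 29]
3. n2.sig = false  [terminal]
4. n3.sig = true  [terminal]
5. n4.mk = true  [terminal]
6. n1.off = 11  [S.depth - 13]
7. n5.depth = -3  [S₁.off + S₀.depth - 9]
8. n6.mk = true  [terminal]
9. n7.pre = true  [true]
10. n7.env = true  [c.mk == true]
11. n7.live = -1  [S.depth + 2]
12. n8.off = 6  [6]
13. n9.live = false  [terminal]
14. n8.env = 28  [28]
15. n10.tag = "yq"  [terminal]
16. n7.key = "yqw"  [b.tag ++ "w"]
17. n11.idx = "yqwv"  [C.key ++ "v"]
18. n11.mk = true  [c.mk == true]
19. n12.live = false  [terminal]
20. n13.pre = false  [false]
21. n13.env = false  [D.mk == false]
22. n13.live = 5  [5]
23. n14.off = 23  [23]
24. n15.sig = true  [terminal]
25. n16.live = false  [terminal]
26. n14.env = -2  [A.off * 3 - 71]
27. n17.live = false  [terminal]
28. n18.idx = "ry"  ["ry"]
29. n18.mk = false  [A.env > -2]
30. n19.live = true  [terminal]
31. n20.live = false  [terminal]
32. n18.sig = false  [not a₀.live]
33. n13.key = "nu"  ["nu"]
34. n11.sig = false  [a.live == true]
35. n5.off = 30  [30]
36. n0.off = 7  [S₁.off + S₀.depth + 1]

-1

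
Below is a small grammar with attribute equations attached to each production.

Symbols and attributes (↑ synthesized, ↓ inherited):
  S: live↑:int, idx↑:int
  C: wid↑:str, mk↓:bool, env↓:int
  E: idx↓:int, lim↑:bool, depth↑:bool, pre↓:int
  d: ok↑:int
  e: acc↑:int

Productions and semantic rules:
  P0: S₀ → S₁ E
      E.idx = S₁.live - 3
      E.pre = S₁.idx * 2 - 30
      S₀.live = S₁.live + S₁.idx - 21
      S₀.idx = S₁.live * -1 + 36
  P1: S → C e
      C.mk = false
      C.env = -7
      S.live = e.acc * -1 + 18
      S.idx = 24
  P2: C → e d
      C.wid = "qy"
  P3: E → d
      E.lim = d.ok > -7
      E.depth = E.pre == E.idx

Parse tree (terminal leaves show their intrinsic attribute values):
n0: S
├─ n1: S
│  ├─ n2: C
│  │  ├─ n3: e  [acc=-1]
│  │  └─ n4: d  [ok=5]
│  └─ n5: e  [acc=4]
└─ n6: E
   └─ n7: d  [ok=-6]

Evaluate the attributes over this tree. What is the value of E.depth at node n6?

1. n2.mk = false  [false]
2. n2.env = -7  [-7]
3. n3.acc = -1  [terminal]
4. n4.ok = 5  [terminal]
5. n2.wid = "qy"  ["qy"]
6. n5.acc = 4  [terminal]
7. n1.live = 14  [e.acc * -1 + 18]
8. n1.idx = 24  [24]
9. n6.idx = 11  [S₁.live - 3]
10. n6.pre = 18  [S₁.idx * 2 - 30]
11. n7.ok = -6  [terminal]
12. n6.lim = true  [d.ok > -7]
13. n6.depth = false  [E.pre == E.idx]
14. n0.live = 17  [S₁.live + S₁.idx - 21]
15. n0.idx = 22  [S₁.live * -1 + 36]

false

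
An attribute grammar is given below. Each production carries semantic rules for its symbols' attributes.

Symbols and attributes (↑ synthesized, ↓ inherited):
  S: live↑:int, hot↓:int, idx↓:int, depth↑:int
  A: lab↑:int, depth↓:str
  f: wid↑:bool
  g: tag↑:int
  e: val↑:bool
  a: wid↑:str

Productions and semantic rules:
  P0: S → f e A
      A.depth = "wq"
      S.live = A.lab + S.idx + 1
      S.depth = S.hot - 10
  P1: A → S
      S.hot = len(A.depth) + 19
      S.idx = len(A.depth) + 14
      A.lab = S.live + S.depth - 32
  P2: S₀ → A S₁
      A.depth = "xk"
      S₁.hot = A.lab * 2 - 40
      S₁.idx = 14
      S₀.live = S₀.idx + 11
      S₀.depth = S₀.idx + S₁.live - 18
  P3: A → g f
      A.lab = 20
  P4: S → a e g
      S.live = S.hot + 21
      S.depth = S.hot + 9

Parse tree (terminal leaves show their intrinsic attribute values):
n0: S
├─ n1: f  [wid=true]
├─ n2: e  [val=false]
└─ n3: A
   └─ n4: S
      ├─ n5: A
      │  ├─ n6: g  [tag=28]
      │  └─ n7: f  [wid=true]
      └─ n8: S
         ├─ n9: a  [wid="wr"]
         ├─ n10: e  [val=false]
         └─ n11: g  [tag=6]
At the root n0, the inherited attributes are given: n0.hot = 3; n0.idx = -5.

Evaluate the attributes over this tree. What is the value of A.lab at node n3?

1. n0.hot = 3  [given at root]
2. n0.idx = -5  [given at root]
3. n1.wid = true  [terminal]
4. n2.val = false  [terminal]
5. n3.depth = "wq"  ["wq"]
6. n4.hot = 21  [len(A.depth) + 19]
7. n4.idx = 16  [len(A.depth) + 14]
8. n5.depth = "xk"  ["xk"]
9. n6.tag = 28  [terminal]
10. n7.wid = true  [terminal]
11. n5.lab = 20  [20]
12. n8.hot = 0  [A.lab * 2 - 40]
13. n8.idx = 14  [14]
14. n9.wid = "wr"  [terminal]
15. n10.val = false  [terminal]
16. n11.tag = 6  [terminal]
17. n8.live = 21  [S.hot + 21]
18. n8.depth = 9  [S.hot + 9]
19. n4.live = 27  [S₀.idx + 11]
20. n4.depth = 19  [S₀.idx + S₁.live - 18]
21. n3.lab = 14  [S.live + S.depth - 32]
22. n0.live = 10  [A.lab + S.idx + 1]
23. n0.depth = -7  [S.hot - 10]

14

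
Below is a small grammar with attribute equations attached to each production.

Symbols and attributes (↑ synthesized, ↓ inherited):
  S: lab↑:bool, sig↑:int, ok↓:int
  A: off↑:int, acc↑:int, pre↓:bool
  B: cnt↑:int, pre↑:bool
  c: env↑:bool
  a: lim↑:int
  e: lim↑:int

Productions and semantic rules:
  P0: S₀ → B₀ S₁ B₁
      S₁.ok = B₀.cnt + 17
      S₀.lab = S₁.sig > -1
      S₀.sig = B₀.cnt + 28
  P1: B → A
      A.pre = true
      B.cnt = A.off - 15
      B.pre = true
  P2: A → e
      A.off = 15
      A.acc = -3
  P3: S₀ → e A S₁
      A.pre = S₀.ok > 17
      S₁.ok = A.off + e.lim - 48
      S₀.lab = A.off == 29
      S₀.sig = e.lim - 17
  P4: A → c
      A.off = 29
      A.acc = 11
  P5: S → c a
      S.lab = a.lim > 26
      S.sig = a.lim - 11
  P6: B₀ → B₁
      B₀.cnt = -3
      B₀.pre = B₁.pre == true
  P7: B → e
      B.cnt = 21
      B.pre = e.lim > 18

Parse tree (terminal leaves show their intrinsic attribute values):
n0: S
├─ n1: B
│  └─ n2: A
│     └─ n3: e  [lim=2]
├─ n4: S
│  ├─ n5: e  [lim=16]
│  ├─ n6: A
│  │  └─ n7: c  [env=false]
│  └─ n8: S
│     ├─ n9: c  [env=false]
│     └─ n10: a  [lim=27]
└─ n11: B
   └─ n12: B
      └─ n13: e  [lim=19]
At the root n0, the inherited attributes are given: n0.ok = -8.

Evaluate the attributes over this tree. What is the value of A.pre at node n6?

false

1. n0.ok = -8  [given at root]
2. n2.pre = true  [true]
3. n3.lim = 2  [terminal]
4. n2.off = 15  [15]
5. n2.acc = -3  [-3]
6. n1.cnt = 0  [A.off - 15]
7. n1.pre = true  [true]
8. n4.ok = 17  [B₀.cnt + 17]
9. n5.lim = 16  [terminal]
10. n6.pre = false  [S₀.ok > 17]
11. n7.env = false  [terminal]
12. n6.off = 29  [29]
13. n6.acc = 11  [11]
14. n8.ok = -3  [A.off + e.lim - 48]
15. n9.env = false  [terminal]
16. n10.lim = 27  [terminal]
17. n8.lab = true  [a.lim > 26]
18. n8.sig = 16  [a.lim - 11]
19. n4.lab = true  [A.off == 29]
20. n4.sig = -1  [e.lim - 17]
21. n13.lim = 19  [terminal]
22. n12.cnt = 21  [21]
23. n12.pre = true  [e.lim > 18]
24. n11.cnt = -3  [-3]
25. n11.pre = true  [B₁.pre == true]
26. n0.lab = false  [S₁.sig > -1]
27. n0.sig = 28  [B₀.cnt + 28]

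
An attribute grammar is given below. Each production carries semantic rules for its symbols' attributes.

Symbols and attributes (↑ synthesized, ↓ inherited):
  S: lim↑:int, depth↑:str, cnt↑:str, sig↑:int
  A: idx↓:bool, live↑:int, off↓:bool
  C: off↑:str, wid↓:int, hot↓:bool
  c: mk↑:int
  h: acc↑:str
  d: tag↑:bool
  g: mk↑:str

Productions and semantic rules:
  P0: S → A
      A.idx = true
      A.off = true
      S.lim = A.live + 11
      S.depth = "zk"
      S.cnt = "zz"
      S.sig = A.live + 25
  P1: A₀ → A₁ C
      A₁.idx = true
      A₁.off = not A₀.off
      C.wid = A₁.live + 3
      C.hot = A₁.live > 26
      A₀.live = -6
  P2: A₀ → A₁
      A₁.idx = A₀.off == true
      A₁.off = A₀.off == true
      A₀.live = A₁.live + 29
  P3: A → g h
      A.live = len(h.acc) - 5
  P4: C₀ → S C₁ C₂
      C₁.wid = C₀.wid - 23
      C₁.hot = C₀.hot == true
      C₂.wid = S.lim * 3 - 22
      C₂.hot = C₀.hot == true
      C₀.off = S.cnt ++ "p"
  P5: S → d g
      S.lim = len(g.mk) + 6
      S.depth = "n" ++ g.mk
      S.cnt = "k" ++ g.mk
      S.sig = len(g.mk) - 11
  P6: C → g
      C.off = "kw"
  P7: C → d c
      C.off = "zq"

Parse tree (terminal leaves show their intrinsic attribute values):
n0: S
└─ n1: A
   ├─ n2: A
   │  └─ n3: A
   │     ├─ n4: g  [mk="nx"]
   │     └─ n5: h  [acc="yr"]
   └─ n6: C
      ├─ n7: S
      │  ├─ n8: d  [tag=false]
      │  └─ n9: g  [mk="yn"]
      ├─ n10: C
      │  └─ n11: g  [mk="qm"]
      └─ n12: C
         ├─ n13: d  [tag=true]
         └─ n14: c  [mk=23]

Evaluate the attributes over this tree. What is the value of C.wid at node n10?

1. n1.idx = true  [true]
2. n1.off = true  [true]
3. n2.idx = true  [true]
4. n2.off = false  [not A₀.off]
5. n3.idx = false  [A₀.off == true]
6. n3.off = false  [A₀.off == true]
7. n4.mk = "nx"  [terminal]
8. n5.acc = "yr"  [terminal]
9. n3.live = -3  [len(h.acc) - 5]
10. n2.live = 26  [A₁.live + 29]
11. n6.wid = 29  [A₁.live + 3]
12. n6.hot = false  [A₁.live > 26]
13. n8.tag = false  [terminal]
14. n9.mk = "yn"  [terminal]
15. n7.lim = 8  [len(g.mk) + 6]
16. n7.depth = "nyn"  ["n" ++ g.mk]
17. n7.cnt = "kyn"  ["k" ++ g.mk]
18. n7.sig = -9  [len(g.mk) - 11]
19. n10.wid = 6  [C₀.wid - 23]
20. n10.hot = false  [C₀.hot == true]
21. n11.mk = "qm"  [terminal]
22. n10.off = "kw"  ["kw"]
23. n12.wid = 2  [S.lim * 3 - 22]
24. n12.hot = false  [C₀.hot == true]
25. n13.tag = true  [terminal]
26. n14.mk = 23  [terminal]
27. n12.off = "zq"  ["zq"]
28. n6.off = "kynp"  [S.cnt ++ "p"]
29. n1.live = -6  [-6]
30. n0.lim = 5  [A.live + 11]
31. n0.depth = "zk"  ["zk"]
32. n0.cnt = "zz"  ["zz"]
33. n0.sig = 19  [A.live + 25]

6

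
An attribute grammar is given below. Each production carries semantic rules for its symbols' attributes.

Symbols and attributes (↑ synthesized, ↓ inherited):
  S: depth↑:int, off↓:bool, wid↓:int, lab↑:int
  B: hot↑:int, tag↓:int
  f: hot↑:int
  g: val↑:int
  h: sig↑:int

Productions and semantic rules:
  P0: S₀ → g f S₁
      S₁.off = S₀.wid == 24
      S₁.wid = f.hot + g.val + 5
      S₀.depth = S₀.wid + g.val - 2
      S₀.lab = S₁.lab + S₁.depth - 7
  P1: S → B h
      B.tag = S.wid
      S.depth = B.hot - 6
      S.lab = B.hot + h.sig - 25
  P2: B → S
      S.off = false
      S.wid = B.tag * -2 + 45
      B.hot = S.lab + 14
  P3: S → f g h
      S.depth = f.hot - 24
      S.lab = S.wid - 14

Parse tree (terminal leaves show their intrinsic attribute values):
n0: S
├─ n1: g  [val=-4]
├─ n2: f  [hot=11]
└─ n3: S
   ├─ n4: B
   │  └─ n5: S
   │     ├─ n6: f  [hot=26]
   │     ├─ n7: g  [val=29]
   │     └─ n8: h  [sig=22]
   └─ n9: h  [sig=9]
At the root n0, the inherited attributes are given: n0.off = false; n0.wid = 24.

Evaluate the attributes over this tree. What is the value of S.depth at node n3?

15

1. n0.off = false  [given at root]
2. n0.wid = 24  [given at root]
3. n1.val = -4  [terminal]
4. n2.hot = 11  [terminal]
5. n3.off = true  [S₀.wid == 24]
6. n3.wid = 12  [f.hot + g.val + 5]
7. n4.tag = 12  [S.wid]
8. n5.off = false  [false]
9. n5.wid = 21  [B.tag * -2 + 45]
10. n6.hot = 26  [terminal]
11. n7.val = 29  [terminal]
12. n8.sig = 22  [terminal]
13. n5.depth = 2  [f.hot - 24]
14. n5.lab = 7  [S.wid - 14]
15. n4.hot = 21  [S.lab + 14]
16. n9.sig = 9  [terminal]
17. n3.depth = 15  [B.hot - 6]
18. n3.lab = 5  [B.hot + h.sig - 25]
19. n0.depth = 18  [S₀.wid + g.val - 2]
20. n0.lab = 13  [S₁.lab + S₁.depth - 7]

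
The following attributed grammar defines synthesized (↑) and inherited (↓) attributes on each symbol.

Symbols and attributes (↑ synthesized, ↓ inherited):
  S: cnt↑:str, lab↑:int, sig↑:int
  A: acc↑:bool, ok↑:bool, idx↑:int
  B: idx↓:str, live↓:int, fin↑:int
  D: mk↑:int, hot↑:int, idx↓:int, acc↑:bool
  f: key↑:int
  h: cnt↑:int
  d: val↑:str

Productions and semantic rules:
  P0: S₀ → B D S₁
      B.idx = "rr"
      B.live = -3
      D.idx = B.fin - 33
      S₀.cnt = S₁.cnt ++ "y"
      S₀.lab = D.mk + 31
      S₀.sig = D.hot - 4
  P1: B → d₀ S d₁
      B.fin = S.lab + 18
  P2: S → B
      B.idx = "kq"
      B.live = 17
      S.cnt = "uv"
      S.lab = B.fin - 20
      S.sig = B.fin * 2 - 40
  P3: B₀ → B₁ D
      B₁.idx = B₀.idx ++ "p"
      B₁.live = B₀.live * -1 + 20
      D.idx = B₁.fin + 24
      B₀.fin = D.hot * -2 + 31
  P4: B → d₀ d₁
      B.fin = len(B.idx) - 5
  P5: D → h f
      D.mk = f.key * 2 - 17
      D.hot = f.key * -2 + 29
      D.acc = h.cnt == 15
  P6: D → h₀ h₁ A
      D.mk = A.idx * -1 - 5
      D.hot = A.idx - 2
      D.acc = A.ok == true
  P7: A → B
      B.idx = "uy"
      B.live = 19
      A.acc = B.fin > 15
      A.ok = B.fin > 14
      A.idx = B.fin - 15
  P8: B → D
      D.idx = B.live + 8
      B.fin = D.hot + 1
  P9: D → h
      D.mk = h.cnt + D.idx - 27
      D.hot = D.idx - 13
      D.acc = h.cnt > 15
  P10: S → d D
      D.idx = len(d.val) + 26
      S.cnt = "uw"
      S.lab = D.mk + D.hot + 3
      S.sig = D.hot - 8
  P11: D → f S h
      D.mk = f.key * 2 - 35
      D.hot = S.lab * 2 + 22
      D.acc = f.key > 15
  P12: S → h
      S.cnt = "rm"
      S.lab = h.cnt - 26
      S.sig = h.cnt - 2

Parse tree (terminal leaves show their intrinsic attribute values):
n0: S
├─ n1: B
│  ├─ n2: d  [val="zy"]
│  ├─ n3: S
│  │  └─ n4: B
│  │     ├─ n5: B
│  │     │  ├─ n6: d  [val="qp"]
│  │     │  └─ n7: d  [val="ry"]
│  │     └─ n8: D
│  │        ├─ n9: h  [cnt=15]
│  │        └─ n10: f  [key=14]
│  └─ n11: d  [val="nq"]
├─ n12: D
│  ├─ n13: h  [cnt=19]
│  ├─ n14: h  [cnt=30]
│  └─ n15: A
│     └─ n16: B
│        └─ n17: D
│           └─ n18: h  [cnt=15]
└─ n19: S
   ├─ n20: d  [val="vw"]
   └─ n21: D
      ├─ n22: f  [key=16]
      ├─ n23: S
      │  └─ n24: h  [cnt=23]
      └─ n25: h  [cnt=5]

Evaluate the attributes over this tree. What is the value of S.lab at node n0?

1. n1.idx = "rr"  ["rr"]
2. n1.live = -3  [-3]
3. n2.val = "zy"  [terminal]
4. n4.idx = "kq"  ["kq"]
5. n4.live = 17  [17]
6. n5.idx = "kqp"  [B₀.idx ++ "p"]
7. n5.live = 3  [B₀.live * -1 + 20]
8. n6.val = "qp"  [terminal]
9. n7.val = "ry"  [terminal]
10. n5.fin = -2  [len(B.idx) - 5]
11. n8.idx = 22  [B₁.fin + 24]
12. n9.cnt = 15  [terminal]
13. n10.key = 14  [terminal]
14. n8.mk = 11  [f.key * 2 - 17]
15. n8.hot = 1  [f.key * -2 + 29]
16. n8.acc = true  [h.cnt == 15]
17. n4.fin = 29  [D.hot * -2 + 31]
18. n3.cnt = "uv"  ["uv"]
19. n3.lab = 9  [B.fin - 20]
20. n3.sig = 18  [B.fin * 2 - 40]
21. n11.val = "nq"  [terminal]
22. n1.fin = 27  [S.lab + 18]
23. n12.idx = -6  [B.fin - 33]
24. n13.cnt = 19  [terminal]
25. n14.cnt = 30  [terminal]
26. n16.idx = "uy"  ["uy"]
27. n16.live = 19  [19]
28. n17.idx = 27  [B.live + 8]
29. n18.cnt = 15  [terminal]
30. n17.mk = 15  [h.cnt + D.idx - 27]
31. n17.hot = 14  [D.idx - 13]
32. n17.acc = false  [h.cnt > 15]
33. n16.fin = 15  [D.hot + 1]
34. n15.acc = false  [B.fin > 15]
35. n15.ok = true  [B.fin > 14]
36. n15.idx = 0  [B.fin - 15]
37. n12.mk = -5  [A.idx * -1 - 5]
38. n12.hot = -2  [A.idx - 2]
39. n12.acc = true  [A.ok == true]
40. n20.val = "vw"  [terminal]
41. n21.idx = 28  [len(d.val) + 26]
42. n22.key = 16  [terminal]
43. n24.cnt = 23  [terminal]
44. n23.cnt = "rm"  ["rm"]
45. n23.lab = -3  [h.cnt - 26]
46. n23.sig = 21  [h.cnt - 2]
47. n25.cnt = 5  [terminal]
48. n21.mk = -3  [f.key * 2 - 35]
49. n21.hot = 16  [S.lab * 2 + 22]
50. n21.acc = true  [f.key > 15]
51. n19.cnt = "uw"  ["uw"]
52. n19.lab = 16  [D.mk + D.hot + 3]
53. n19.sig = 8  [D.hot - 8]
54. n0.cnt = "uwy"  [S₁.cnt ++ "y"]
55. n0.lab = 26  [D.mk + 31]
56. n0.sig = -6  [D.hot - 4]

26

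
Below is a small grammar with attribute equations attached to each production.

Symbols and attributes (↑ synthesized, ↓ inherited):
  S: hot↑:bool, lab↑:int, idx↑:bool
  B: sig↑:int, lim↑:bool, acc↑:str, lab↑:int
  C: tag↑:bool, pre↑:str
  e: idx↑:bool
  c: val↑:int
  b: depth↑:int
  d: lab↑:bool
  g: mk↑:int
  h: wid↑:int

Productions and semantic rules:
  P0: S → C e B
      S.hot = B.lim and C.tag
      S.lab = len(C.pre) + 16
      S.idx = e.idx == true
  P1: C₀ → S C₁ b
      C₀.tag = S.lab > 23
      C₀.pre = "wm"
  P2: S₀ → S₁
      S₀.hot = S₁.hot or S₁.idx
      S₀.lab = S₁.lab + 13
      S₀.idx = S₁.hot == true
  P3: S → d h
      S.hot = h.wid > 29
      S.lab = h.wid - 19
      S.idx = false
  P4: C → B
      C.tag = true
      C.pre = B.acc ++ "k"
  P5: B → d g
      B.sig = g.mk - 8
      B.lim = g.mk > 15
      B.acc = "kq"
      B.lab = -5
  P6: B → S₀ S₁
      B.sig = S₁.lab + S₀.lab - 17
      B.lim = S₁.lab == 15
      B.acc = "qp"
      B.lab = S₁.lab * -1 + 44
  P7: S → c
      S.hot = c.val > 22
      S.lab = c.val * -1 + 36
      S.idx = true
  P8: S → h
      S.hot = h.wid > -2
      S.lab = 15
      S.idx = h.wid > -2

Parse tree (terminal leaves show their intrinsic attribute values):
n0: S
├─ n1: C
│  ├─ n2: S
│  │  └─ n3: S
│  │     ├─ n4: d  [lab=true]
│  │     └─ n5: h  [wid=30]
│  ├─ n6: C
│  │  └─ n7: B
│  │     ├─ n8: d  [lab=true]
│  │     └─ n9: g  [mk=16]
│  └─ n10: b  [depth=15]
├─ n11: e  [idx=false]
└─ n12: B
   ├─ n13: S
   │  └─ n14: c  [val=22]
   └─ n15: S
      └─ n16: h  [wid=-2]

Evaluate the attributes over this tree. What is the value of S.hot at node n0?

1. n4.lab = true  [terminal]
2. n5.wid = 30  [terminal]
3. n3.hot = true  [h.wid > 29]
4. n3.lab = 11  [h.wid - 19]
5. n3.idx = false  [false]
6. n2.hot = true  [S₁.hot or S₁.idx]
7. n2.lab = 24  [S₁.lab + 13]
8. n2.idx = true  [S₁.hot == true]
9. n8.lab = true  [terminal]
10. n9.mk = 16  [terminal]
11. n7.sig = 8  [g.mk - 8]
12. n7.lim = true  [g.mk > 15]
13. n7.acc = "kq"  ["kq"]
14. n7.lab = -5  [-5]
15. n6.tag = true  [true]
16. n6.pre = "kqk"  [B.acc ++ "k"]
17. n10.depth = 15  [terminal]
18. n1.tag = true  [S.lab > 23]
19. n1.pre = "wm"  ["wm"]
20. n11.idx = false  [terminal]
21. n14.val = 22  [terminal]
22. n13.hot = false  [c.val > 22]
23. n13.lab = 14  [c.val * -1 + 36]
24. n13.idx = true  [true]
25. n16.wid = -2  [terminal]
26. n15.hot = false  [h.wid > -2]
27. n15.lab = 15  [15]
28. n15.idx = false  [h.wid > -2]
29. n12.sig = 12  [S₁.lab + S₀.lab - 17]
30. n12.lim = true  [S₁.lab == 15]
31. n12.acc = "qp"  ["qp"]
32. n12.lab = 29  [S₁.lab * -1 + 44]
33. n0.hot = true  [B.lim and C.tag]
34. n0.lab = 18  [len(C.pre) + 16]
35. n0.idx = false  [e.idx == true]

true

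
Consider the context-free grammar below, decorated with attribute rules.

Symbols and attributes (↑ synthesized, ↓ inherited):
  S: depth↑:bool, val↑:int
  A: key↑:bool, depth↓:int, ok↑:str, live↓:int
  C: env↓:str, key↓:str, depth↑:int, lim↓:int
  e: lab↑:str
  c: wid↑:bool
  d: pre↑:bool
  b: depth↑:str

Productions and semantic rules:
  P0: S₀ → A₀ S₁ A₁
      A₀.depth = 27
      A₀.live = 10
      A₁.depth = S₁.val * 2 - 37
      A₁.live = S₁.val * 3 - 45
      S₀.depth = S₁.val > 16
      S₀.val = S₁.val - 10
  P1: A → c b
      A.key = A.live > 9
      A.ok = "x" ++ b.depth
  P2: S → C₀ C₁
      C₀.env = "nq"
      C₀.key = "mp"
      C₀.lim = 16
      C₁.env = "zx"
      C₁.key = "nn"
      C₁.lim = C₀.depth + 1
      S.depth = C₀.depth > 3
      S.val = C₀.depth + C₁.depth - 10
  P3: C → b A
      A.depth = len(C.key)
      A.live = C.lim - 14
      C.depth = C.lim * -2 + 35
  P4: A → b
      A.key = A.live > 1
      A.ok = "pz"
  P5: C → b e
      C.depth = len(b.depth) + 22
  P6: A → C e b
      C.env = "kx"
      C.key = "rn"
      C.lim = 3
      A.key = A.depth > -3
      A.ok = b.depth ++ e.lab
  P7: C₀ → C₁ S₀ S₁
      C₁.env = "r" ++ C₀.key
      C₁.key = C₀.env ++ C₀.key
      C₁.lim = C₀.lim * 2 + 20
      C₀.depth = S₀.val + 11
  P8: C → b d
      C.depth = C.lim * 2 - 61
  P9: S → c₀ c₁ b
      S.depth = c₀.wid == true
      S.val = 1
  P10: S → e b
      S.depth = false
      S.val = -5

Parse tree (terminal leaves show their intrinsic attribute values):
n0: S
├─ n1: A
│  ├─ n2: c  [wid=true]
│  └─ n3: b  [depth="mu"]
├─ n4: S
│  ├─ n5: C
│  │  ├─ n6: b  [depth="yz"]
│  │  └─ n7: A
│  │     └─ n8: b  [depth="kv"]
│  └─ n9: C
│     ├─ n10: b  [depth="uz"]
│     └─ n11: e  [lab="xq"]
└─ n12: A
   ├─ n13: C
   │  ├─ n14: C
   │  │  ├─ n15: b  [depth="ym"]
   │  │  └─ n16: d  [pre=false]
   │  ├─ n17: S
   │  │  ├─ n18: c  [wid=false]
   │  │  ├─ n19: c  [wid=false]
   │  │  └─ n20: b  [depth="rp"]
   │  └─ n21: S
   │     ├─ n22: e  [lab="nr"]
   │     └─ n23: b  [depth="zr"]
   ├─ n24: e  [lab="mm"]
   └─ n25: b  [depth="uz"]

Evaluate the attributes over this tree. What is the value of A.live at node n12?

1. n1.depth = 27  [27]
2. n1.live = 10  [10]
3. n2.wid = true  [terminal]
4. n3.depth = "mu"  [terminal]
5. n1.key = true  [A.live > 9]
6. n1.ok = "xmu"  ["x" ++ b.depth]
7. n5.env = "nq"  ["nq"]
8. n5.key = "mp"  ["mp"]
9. n5.lim = 16  [16]
10. n6.depth = "yz"  [terminal]
11. n7.depth = 2  [len(C.key)]
12. n7.live = 2  [C.lim - 14]
13. n8.depth = "kv"  [terminal]
14. n7.key = true  [A.live > 1]
15. n7.ok = "pz"  ["pz"]
16. n5.depth = 3  [C.lim * -2 + 35]
17. n9.env = "zx"  ["zx"]
18. n9.key = "nn"  ["nn"]
19. n9.lim = 4  [C₀.depth + 1]
20. n10.depth = "uz"  [terminal]
21. n11.lab = "xq"  [terminal]
22. n9.depth = 24  [len(b.depth) + 22]
23. n4.depth = false  [C₀.depth > 3]
24. n4.val = 17  [C₀.depth + C₁.depth - 10]
25. n12.depth = -3  [S₁.val * 2 - 37]
26. n12.live = 6  [S₁.val * 3 - 45]
27. n13.env = "kx"  ["kx"]
28. n13.key = "rn"  ["rn"]
29. n13.lim = 3  [3]
30. n14.env = "rrn"  ["r" ++ C₀.key]
31. n14.key = "kxrn"  [C₀.env ++ C₀.key]
32. n14.lim = 26  [C₀.lim * 2 + 20]
33. n15.depth = "ym"  [terminal]
34. n16.pre = false  [terminal]
35. n14.depth = -9  [C.lim * 2 - 61]
36. n18.wid = false  [terminal]
37. n19.wid = false  [terminal]
38. n20.depth = "rp"  [terminal]
39. n17.depth = false  [c₀.wid == true]
40. n17.val = 1  [1]
41. n22.lab = "nr"  [terminal]
42. n23.depth = "zr"  [terminal]
43. n21.depth = false  [false]
44. n21.val = -5  [-5]
45. n13.depth = 12  [S₀.val + 11]
46. n24.lab = "mm"  [terminal]
47. n25.depth = "uz"  [terminal]
48. n12.key = false  [A.depth > -3]
49. n12.ok = "uzmm"  [b.depth ++ e.lab]
50. n0.depth = true  [S₁.val > 16]
51. n0.val = 7  [S₁.val - 10]

6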